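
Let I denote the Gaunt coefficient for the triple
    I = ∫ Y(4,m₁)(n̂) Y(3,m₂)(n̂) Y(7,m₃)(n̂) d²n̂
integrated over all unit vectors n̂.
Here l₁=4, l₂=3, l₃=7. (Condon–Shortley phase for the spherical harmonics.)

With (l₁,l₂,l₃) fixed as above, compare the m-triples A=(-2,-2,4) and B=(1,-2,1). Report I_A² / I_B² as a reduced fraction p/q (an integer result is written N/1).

Same 4,3,7: normalisation and zero-m 3j drop out of the ratio.
A: Δ: 0! 8! 6! / 15! → 1/45045; sum: t=0:+1/172800 = 1/172800; 3j²(4 3 7; -2 -2 4) = Δ·Π!·Σ² = 2/65  (sign -1)
B: Δ: 0! 8! 6! / 15! → 1/45045; sum: t=0:+1/86400 = 1/86400; 3j²(4 3 7; 1 -2 1) = Δ·Π!·Σ² = 16/2145  (sign +1)
I_A²/I_B² = (2/65)/(16/2145) = 33/8

33/8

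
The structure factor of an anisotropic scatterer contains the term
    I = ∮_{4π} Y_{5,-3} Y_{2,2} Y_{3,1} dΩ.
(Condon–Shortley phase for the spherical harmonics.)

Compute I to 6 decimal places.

-0.200476

m-sum 0 ✓  L=10 even ✓  3≤3≤7 ✓
Π(2lᵢ+1) = 11×5×7 = 385
triangle coeff Δ(5,2,3) = 1/2310
Σ_t [2,2]: t=2:+1/144 = 1/144
(3j)²=10/231 [(5 2 3; 0 0 0)], sign=-1
Σ_t [4,4]: t=4:+1/1152 = 1/1152
(3j)²=1/33 [(5 2 3; -3 2 1)], sign=+1
⇒ 4πI² = 50/99
I = (-1)√(50/99/(4π)) = -0.20047604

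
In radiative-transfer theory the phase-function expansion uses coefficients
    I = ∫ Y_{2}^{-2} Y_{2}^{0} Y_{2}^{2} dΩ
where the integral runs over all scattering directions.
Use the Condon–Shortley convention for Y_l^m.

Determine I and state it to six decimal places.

Rules hold: Σm=0, L=6 even, 0≤2≤4.
N = 5·5·5 = 125
Δ = 2!·2!·2!/7! = 1/630
Racah Σ t=0..2: t=0:+1/8 t=1:−1/1 t=2:+1/8 = -3/4
⇒ 3j(2 2 2; 0 0 0)² = 2/35, sgn -1
Racah Σ t=2..2: t=2:+1/8 = 1/8
⇒ 3j(2 2 2; -2 0 2)² = 2/35, sgn +1
4πI² = N·(3j₀)²·(3jₘ)² = 20/49
I = -1·√(0.408163/4π) = -0.18022375

-0.180224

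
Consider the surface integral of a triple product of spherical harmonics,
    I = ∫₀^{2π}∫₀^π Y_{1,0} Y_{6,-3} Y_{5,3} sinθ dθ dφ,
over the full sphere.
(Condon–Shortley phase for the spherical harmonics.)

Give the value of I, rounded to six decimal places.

Checks pass: Σm=0; 12 even; l₃=5∈[5,7].
(2·1+1)(2·6+1)(2·5+1) = 429
Δ: 2! 0! 10! / 13! → 1/858
sum: t=1:−1/14400 = -1/14400
3j²(1 6 5; 0 0 0) = Δ·Π!·Σ² = 6/143  (sign +1)
sum: t=1:−1/80640 = -1/80640
3j²(1 6 5; 0 -3 3) = Δ·Π!·Σ² = 9/286  (sign -1)
combine: 4πI² = 429·6/143·9/286 = 81/143
take √, sign -1: I = -0.21230956

-0.212310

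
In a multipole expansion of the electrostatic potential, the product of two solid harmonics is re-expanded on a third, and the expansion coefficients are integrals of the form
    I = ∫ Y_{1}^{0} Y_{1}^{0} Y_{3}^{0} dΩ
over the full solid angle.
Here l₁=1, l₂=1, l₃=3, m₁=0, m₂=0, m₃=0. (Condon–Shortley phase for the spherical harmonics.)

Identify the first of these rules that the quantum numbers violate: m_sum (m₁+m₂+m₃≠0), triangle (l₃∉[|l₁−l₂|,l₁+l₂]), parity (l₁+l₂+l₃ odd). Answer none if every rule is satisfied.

m₁+m₂+m₃ = 0 + 0 + 0 = 0  ✓
triangle: |1−1|=0 ≤ l₃=3 ≤ 1+1=2  ✗
parity: l₁+l₂+l₃ = 5 is odd

triangle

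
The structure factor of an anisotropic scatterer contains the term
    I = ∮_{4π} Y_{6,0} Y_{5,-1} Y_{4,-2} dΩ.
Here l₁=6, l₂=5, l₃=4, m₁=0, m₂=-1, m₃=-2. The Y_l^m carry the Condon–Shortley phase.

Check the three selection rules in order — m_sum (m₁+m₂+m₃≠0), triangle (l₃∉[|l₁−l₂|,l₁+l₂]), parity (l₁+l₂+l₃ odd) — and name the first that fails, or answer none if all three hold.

m₁+m₂+m₃ = 0 − 1 − 2 = -3  ✗
triangle: |6−5|=1 ≤ l₃=4 ≤ 6+5=11
parity: l₁+l₂+l₃ = 15 is odd

m_sum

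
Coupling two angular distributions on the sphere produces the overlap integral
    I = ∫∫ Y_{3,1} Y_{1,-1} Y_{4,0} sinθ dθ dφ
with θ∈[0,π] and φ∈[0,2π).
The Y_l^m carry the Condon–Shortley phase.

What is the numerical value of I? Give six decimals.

Rules hold: Σm=0, L=8 even, 2≤4≤4.
N = 7·3·9 = 189
Δ = 0!·6!·2!/9! = 1/252
Racah Σ t=0..0: t=0:+1/36 = 1/36
⇒ 3j(3 1 4; 0 0 0)² = 4/63, sgn +1
Racah Σ t=0..0: t=0:+1/96 = 1/96
⇒ 3j(3 1 4; 1 -1 0)² = 1/42, sgn +1
4πI² = N·(3j₀)²·(3jₘ)² = 2/7
I = +1·√(0.285714/4π) = 0.15078601

0.150786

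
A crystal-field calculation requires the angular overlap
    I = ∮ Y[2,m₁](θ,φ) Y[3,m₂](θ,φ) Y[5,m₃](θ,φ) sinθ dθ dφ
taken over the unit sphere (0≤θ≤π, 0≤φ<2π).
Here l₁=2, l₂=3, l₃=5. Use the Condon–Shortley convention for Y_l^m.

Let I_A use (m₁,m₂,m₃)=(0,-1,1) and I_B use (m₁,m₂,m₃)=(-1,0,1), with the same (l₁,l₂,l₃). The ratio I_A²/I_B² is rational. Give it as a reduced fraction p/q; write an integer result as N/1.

9/8

Shared (l₁,l₂,l₃)=(2,3,5): N and (l;000)² cancel in I_A²/I_B².
A: Δ = 0!·4!·6!/11! = 1/2310; Racah Σ t=0..0: t=0:+1/192 = 1/192; ⇒ 3j(2 3 5; 0 -1 1)² = 3/77, sgn +1
B: Δ = 0!·4!·6!/11! = 1/2310; Racah Σ t=0..0: t=0:+1/216 = 1/216; ⇒ 3j(2 3 5; -1 0 1)² = 8/231, sgn +1
I_A²/I_B² = (3/77)/(8/231) = 9/8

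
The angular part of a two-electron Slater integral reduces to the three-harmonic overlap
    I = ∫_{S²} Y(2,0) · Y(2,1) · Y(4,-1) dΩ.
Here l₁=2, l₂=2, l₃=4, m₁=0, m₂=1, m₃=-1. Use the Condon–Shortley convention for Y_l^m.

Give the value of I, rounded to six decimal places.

-0.220728

Checks pass: Σm=0; 8 even; l₃=4∈[0,4].
(2·2+1)(2·2+1)(2·4+1) = 225
Δ: 0! 4! 4! / 9! → 1/630
sum: t=0:+1/16 = 1/16
3j²(2 2 4; 0 0 0) = Δ·Π!·Σ² = 2/35  (sign +1)
sum: t=0:+1/24 = 1/24
3j²(2 2 4; 0 1 -1) = Δ·Π!·Σ² = 1/21  (sign -1)
combine: 4πI² = 225·2/35·1/21 = 30/49
take √, sign -1: I = -0.22072812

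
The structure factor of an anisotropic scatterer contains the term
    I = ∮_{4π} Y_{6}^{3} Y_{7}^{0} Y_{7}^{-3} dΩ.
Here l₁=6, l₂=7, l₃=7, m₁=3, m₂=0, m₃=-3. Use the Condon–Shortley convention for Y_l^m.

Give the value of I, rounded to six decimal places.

0.111416

Checks pass: Σm=0; 20 even; l₃=7∈[1,13].
(2·6+1)(2·7+1)(2·7+1) = 2925
Δ: 6! 6! 8! / 21! → 1/2444321880
sum: t=0:+1/2612736000 t=1:−1/20736000 t=2:+1/1658880 t=3:−1/746496 t=4:+1/1658880 t=5:−1/20736000 t=6:+1/2612736000 = -1/4354560
3j²(6 7 7; 0 0 0) = Δ·Π!·Σ² = 1000/138567  (sign +1)
sum: t=0:+1/130636800 t=1:−1/8294400 t=2:+1/4147200 t=3:−1/14929920 = 1/16329600
3j²(6 7 7; 3 0 -3) = Δ·Π!·Σ² = 1024/138567  (sign +1)
combine: 4πI² = 2925·1000/138567·1024/138567 = 25600000/164109517
take √, sign +1: I = 0.11141616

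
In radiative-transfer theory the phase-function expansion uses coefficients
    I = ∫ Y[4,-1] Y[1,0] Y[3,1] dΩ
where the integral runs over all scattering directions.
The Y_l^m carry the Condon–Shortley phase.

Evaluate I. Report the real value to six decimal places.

-0.238414

Checks pass: Σm=0; 8 even; l₃=3∈[3,5].
(2·4+1)(2·1+1)(2·3+1) = 189
Δ: 2! 6! 0! / 9! → 1/252
sum: t=1:−1/36 = -1/36
3j²(4 1 3; 0 0 0) = Δ·Π!·Σ² = 4/63  (sign +1)
sum: t=1:−1/48 = -1/48
3j²(4 1 3; -1 0 1) = Δ·Π!·Σ² = 5/84  (sign -1)
combine: 4πI² = 189·4/63·5/84 = 5/7
take √, sign -1: I = -0.23841361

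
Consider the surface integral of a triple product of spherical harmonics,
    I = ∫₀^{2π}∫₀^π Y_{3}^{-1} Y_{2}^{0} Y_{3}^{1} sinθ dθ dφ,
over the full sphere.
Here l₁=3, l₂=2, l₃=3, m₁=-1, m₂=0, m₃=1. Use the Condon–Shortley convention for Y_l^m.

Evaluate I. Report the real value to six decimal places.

m-sum 0 ✓  L=8 even ✓  1≤3≤5 ✓
Π(2lᵢ+1) = 7×5×7 = 245
triangle coeff Δ(3,2,3) = 1/3780
Σ_t [0,2]: t=0:+1/24 t=1:−1/4 t=2:+1/24 = -1/6
(3j)²=4/105 [(3 2 3; 0 0 0)], sign=+1
Σ_t [0,2]: t=0:+1/96 t=1:−1/6 t=2:+1/16 = -3/32
(3j)²=3/140 [(3 2 3; -1 0 1)], sign=-1
⇒ 4πI² = 1/5
I = (-1)√(1/5/(4π)) = -0.12615663

-0.126157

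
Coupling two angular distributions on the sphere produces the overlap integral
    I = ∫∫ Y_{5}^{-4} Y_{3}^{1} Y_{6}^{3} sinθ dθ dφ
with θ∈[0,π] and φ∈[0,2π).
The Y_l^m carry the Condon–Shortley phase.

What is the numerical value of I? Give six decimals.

m-sum 0 ✓  L=14 even ✓  2≤6≤8 ✓
Π(2lᵢ+1) = 11×7×13 = 1001
triangle coeff Δ(5,3,6) = 1/675675
Σ_t [0,2]: t=0:+1/8640 t=1:−1/2304 t=2:+1/8640 = -7/34560
(3j)²=7/429 [(5 3 6; 0 0 0)], sign=-1
Σ_t [1,2]: t=1:−1/241920 t=2:+1/40320 = 1/48384
(3j)²=24/1001 [(5 3 6; -4 1 3)], sign=-1
⇒ 4πI² = 56/143
I = (+1)√(56/143/(4π)) = 0.17653103

0.176531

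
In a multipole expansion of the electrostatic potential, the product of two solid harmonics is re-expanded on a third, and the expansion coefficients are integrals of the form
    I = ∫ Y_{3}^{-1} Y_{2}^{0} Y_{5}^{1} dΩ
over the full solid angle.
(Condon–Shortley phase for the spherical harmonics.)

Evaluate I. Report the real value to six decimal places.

-0.227318

Checks pass: Σm=0; 10 even; l₃=5∈[1,5].
(2·3+1)(2·2+1)(2·5+1) = 385
Δ: 0! 6! 4! / 11! → 1/2310
sum: t=0:+1/144 = 1/144
3j²(3 2 5; 0 0 0) = Δ·Π!·Σ² = 10/231  (sign -1)
sum: t=0:+1/192 = 1/192
3j²(3 2 5; -1 0 1) = Δ·Π!·Σ² = 3/77  (sign +1)
combine: 4πI² = 385·10/231·3/77 = 50/77
take √, sign -1: I = -0.22731846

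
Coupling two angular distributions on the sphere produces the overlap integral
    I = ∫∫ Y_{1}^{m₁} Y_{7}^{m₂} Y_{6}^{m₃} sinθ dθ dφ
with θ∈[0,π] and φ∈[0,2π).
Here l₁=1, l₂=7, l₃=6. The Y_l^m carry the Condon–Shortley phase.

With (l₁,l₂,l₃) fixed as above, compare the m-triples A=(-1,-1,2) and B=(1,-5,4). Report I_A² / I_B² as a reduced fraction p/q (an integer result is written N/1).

Shared (l₁,l₂,l₃)=(1,7,6): N and (l;000)² cancel in I_A²/I_B².
A: Δ = 2!·0!·12!/15! = 1/1365; Racah Σ t=2..2: t=2:+1/1935360 = 1/1935360; ⇒ 3j(1 7 6; -1 -1 2)² = 1/91, sgn +1
B: Δ = 2!·0!·12!/15! = 1/1365; Racah Σ t=0..0: t=0:+1/14515200 = 1/14515200; ⇒ 3j(1 7 6; 1 -5 4)² = 22/455, sgn +1
I_A²/I_B² = (1/91)/(22/455) = 5/22

5/22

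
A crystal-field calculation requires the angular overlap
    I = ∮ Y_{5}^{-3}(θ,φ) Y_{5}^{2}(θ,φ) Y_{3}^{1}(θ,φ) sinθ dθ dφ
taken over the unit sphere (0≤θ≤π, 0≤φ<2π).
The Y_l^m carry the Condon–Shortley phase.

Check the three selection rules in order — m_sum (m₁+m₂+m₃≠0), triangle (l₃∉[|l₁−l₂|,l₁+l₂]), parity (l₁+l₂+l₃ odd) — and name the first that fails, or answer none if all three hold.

parity

m₁+m₂+m₃ = -3 + 2 + 1 = 0  ✓
triangle: |5−5|=0 ≤ l₃=3 ≤ 5+5=10  ✓
parity: l₁+l₂+l₃ = 13 is odd  ✗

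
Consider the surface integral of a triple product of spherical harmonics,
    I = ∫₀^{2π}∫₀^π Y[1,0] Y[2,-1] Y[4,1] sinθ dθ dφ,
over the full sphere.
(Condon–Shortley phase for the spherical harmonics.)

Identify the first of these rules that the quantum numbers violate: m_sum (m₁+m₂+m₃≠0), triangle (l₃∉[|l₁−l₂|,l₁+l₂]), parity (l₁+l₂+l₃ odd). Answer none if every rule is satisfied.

triangle

azimuthal sum: 0 − 1 + 1 = 0  ✓
1 ≤ 4 ≤ 3 (triangle on l)  ✗
L = 1 + 2 + 4 = 7 (odd)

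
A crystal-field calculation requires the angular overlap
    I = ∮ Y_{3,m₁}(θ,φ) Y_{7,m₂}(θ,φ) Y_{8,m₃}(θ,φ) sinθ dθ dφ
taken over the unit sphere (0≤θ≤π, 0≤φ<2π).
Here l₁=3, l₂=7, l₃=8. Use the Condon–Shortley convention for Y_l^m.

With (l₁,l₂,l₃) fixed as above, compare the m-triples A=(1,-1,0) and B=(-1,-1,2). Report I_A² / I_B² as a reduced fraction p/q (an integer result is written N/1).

63/6845

Shared (l₁,l₂,l₃)=(3,7,8): N and (l;000)² cancel in I_A²/I_B².
A: Δ = 2!·4!·12!/19! = 1/5290740; Racah Σ t=0..2: t=0:+1/4147200 t=1:−1/3628800 t=2:+1/46448640 = -1/77414400; ⇒ 3j(3 7 8; 1 -1 0)² = 3/41990, sgn -1
B: Δ = 2!·4!·12!/19! = 1/5290740; Racah Σ t=0..2: t=0:+1/24883200 t=1:−1/3628800 t=2:+1/7741440 = -37/348364800; ⇒ 3j(3 7 8; -1 -1 2)² = 1369/176358, sgn -1
I_A²/I_B² = (3/41990)/(1369/176358) = 63/6845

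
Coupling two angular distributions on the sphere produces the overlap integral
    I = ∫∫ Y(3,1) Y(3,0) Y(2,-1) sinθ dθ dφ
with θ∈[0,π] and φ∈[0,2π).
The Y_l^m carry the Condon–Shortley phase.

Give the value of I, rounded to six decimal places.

Rules hold: Σm=0, L=8 even, 0≤2≤6.
N = 7·7·5 = 245
Δ = 4!·2!·2!/9! = 1/3780
Racah Σ t=1..3: t=1:−1/24 t=2:+1/4 t=3:−1/24 = 1/6
⇒ 3j(3 3 2; 0 0 0)² = 4/105, sgn +1
Racah Σ t=1..2: t=1:−1/12 t=2:+1/8 = 1/24
⇒ 3j(3 3 2; 1 0 -1)² = 1/210, sgn -1
4πI² = N·(3j₀)²·(3jₘ)² = 2/45
I = -1·√(0.0444444/4π) = -0.05947080

-0.059471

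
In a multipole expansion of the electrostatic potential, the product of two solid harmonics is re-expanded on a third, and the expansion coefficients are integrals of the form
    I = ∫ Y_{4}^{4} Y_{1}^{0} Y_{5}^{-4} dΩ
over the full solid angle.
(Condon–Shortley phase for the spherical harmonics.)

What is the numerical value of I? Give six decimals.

0.147319

Checks pass: Σm=0; 10 even; l₃=5∈[3,5].
(2·4+1)(2·1+1)(2·5+1) = 297
Δ: 0! 8! 2! / 11! → 1/495
sum: t=0:+1/576 = 1/576
3j²(4 1 5; 0 0 0) = Δ·Π!·Σ² = 5/99  (sign -1)
sum: t=0:+1/40320 = 1/40320
3j²(4 1 5; 4 0 -4) = Δ·Π!·Σ² = 1/55  (sign -1)
combine: 4πI² = 297·5/99·1/55 = 3/11
take √, sign +1: I = 0.14731920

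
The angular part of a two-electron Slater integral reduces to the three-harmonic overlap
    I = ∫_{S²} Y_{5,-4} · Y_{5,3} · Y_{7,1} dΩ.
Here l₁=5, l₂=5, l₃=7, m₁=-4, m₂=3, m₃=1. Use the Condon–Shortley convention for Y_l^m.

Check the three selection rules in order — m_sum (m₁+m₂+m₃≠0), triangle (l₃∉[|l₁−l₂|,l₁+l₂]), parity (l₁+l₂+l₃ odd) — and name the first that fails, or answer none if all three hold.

parity

m₁+m₂+m₃ = -4 + 3 + 1 = 0  ✓
triangle: |5−5|=0 ≤ l₃=7 ≤ 5+5=10  ✓
parity: l₁+l₂+l₃ = 17 is odd  ✗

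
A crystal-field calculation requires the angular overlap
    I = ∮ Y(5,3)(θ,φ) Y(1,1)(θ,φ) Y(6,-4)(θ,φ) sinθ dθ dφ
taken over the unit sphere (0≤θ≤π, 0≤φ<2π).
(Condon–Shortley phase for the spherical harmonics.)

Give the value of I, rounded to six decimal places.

0.274090

Rules hold: Σm=0, L=12 even, 4≤6≤6.
N = 11·3·13 = 429
Δ = 0!·10!·2!/13! = 1/858
Racah Σ t=0..0: t=0:+1/14400 = 1/14400
⇒ 3j(5 1 6; 0 0 0)² = 6/143, sgn +1
Racah Σ t=0..0: t=0:+1/161280 = 1/161280
⇒ 3j(5 1 6; 3 1 -4)² = 15/286, sgn +1
4πI² = N·(3j₀)²·(3jₘ)² = 135/143
I = +1·√(0.944056/4π) = 0.27409047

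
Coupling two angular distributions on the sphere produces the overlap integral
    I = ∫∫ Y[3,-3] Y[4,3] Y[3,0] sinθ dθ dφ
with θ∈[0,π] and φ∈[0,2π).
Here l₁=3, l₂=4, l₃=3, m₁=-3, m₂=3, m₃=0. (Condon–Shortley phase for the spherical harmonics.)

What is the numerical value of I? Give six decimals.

m-sum 0 ✓  L=10 even ✓  1≤3≤7 ✓
Π(2lᵢ+1) = 7×9×7 = 441
triangle coeff Δ(3,4,3) = 1/34650
Σ_t [1,3]: t=1:−1/72 t=2:+1/16 t=3:−1/72 = 5/144
(3j)²=2/77 [(3 4 3; 0 0 0)], sign=-1
Σ_t [4,4]: t=4:+1/288 = 1/288
(3j)²=1/22 [(3 4 3; -3 3 0)], sign=-1
⇒ 4πI² = 63/121
I = (+1)√(63/121/(4π)) = 0.20355073

0.203551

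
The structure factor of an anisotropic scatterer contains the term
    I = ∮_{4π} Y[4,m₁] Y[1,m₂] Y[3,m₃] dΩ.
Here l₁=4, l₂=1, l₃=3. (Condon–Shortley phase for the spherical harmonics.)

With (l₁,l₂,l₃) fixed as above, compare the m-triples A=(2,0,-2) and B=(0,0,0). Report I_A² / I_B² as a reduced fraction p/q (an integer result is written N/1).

l's match ⇒ only the (l;m) 3-j factors differ between A and B.
A: triangle coeff Δ(4,1,3) = 1/252; Σ_t [1,1]: t=1:−1/120 = -1/120; (3j)²=1/21 [(4 1 3; 2 0 -2)], sign=+1
B: triangle coeff Δ(4,1,3) = 1/252; Σ_t [1,1]: t=1:−1/36 = -1/36; (3j)²=4/63 [(4 1 3; 0 0 0)], sign=+1
I_A²/I_B² = (1/21)/(4/63) = 3/4

3/4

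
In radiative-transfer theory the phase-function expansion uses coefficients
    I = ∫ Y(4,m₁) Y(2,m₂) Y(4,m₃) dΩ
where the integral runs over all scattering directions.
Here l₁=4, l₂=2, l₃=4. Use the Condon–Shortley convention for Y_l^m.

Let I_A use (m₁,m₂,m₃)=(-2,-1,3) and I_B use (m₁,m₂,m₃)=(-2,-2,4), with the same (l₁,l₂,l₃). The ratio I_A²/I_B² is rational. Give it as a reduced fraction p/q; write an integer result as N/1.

25/8

Shared (l₁,l₂,l₃)=(4,2,4): N and (l;000)² cancel in I_A²/I_B².
A: Δ = 2!·6!·2!/11! = 1/13860; Racah Σ t=0..1: t=0:+1/1440 t=1:−1/240 = -1/288; ⇒ 3j(4 2 4; -2 -1 3)² = 5/132, sgn +1
B: Δ = 2!·6!·2!/11! = 1/13860; Racah Σ t=0..0: t=0:+1/2880 = 1/2880; ⇒ 3j(4 2 4; -2 -2 4)² = 2/165, sgn +1
I_A²/I_B² = (5/132)/(2/165) = 25/8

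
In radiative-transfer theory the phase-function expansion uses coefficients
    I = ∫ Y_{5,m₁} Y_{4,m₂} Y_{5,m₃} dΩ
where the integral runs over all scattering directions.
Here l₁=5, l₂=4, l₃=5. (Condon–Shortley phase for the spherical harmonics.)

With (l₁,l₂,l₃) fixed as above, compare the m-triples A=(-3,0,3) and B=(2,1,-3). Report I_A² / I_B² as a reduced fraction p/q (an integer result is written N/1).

6/5

Shared (l₁,l₂,l₃)=(5,4,5): N and (l;000)² cancel in I_A²/I_B².
A: Δ = 4!·6!·4!/15! = 1/3153150; Racah Σ t=2..4: t=2:+1/11520 t=3:−1/4320 t=4:+1/27648 = -1/9216; ⇒ 3j(5 4 5; -3 0 3)² = 2/143, sgn -1
B: Δ = 4!·6!·4!/15! = 1/3153150; Racah Σ t=1..3: t=1:−1/6912 t=2:+1/2880 t=3:−1/17280 = 1/6912; ⇒ 3j(5 4 5; 2 1 -3)² = 5/429, sgn +1
I_A²/I_B² = (2/143)/(5/429) = 6/5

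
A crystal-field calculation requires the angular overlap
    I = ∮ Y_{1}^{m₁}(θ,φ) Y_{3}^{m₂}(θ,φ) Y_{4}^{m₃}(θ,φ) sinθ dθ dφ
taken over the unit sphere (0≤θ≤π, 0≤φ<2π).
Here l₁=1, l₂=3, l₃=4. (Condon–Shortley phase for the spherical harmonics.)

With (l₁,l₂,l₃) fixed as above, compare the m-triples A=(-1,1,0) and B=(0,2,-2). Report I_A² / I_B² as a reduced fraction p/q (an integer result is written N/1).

l's match ⇒ only the (l;m) 3-j factors differ between A and B.
A: triangle coeff Δ(1,3,4) = 1/252; Σ_t [0,0]: t=0:+1/96 = 1/96; (3j)²=1/42 [(1 3 4; -1 1 0)], sign=+1
B: triangle coeff Δ(1,3,4) = 1/252; Σ_t [0,0]: t=0:+1/120 = 1/120; (3j)²=1/21 [(1 3 4; 0 2 -2)], sign=+1
I_A²/I_B² = (1/42)/(1/21) = 1/2

1/2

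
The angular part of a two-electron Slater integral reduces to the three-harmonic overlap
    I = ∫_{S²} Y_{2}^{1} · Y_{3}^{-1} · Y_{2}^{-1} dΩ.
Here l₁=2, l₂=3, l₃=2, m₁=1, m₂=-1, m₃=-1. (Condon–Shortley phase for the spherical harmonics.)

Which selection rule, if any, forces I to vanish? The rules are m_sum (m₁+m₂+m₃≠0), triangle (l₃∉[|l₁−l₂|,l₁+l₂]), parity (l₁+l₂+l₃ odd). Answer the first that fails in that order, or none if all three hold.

azimuthal sum: 1 − 1 − 1 = -1  ✗
1 ≤ 2 ≤ 5 (triangle on l)
L = 2 + 3 + 2 = 7 (odd)

m_sum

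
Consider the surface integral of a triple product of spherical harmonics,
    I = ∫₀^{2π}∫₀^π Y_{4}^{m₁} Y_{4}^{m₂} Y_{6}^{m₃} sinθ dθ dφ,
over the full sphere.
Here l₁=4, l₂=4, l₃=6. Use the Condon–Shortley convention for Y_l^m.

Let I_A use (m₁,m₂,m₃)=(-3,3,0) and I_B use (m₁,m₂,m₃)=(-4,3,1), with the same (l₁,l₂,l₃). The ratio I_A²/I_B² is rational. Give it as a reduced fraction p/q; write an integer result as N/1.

289/84

Shared (l₁,l₂,l₃)=(4,4,6): N and (l;000)² cancel in I_A²/I_B².
A: Δ = 2!·6!·6!/15! = 1/1261260; Racah Σ t=1..2: t=1:−1/518400 t=2:+1/28800 = 17/518400; ⇒ 3j(4 4 6; -3 3 0)² = 289/25740, sgn +1
B: Δ = 2!·6!·6!/15! = 1/1261260; Racah Σ t=2..2: t=2:+1/172800 = 1/172800; ⇒ 3j(4 4 6; -4 3 1)² = 7/2145, sgn -1
I_A²/I_B² = (289/25740)/(7/2145) = 289/84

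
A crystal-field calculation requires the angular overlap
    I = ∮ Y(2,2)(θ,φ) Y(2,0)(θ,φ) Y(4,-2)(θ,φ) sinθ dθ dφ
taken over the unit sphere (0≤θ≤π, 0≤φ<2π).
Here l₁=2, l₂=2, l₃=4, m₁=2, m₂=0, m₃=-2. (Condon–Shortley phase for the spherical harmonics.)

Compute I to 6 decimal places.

Checks pass: Σm=0; 8 even; l₃=4∈[0,4].
(2·2+1)(2·2+1)(2·4+1) = 225
Δ: 0! 4! 4! / 9! → 1/630
sum: t=0:+1/16 = 1/16
3j²(2 2 4; 0 0 0) = Δ·Π!·Σ² = 2/35  (sign +1)
sum: t=0:+1/96 = 1/96
3j²(2 2 4; 2 0 -2) = Δ·Π!·Σ² = 1/42  (sign +1)
combine: 4πI² = 225·2/35·1/42 = 15/49
take √, sign +1: I = 0.15607835

0.156078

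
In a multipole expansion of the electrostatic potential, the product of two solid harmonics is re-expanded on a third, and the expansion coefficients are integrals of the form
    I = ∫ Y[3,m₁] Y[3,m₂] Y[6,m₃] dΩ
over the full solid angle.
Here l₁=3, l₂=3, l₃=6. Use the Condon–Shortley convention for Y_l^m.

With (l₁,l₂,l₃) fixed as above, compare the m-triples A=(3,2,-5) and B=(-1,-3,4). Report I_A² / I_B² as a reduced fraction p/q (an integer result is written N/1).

11/5

l's match ⇒ only the (l;m) 3-j factors differ between A and B.
A: triangle coeff Δ(3,3,6) = 1/12012; Σ_t [0,0]: t=0:+1/86400 = 1/86400; (3j)²=1/26 [(3 3 6; 3 2 -5)], sign=-1
B: triangle coeff Δ(3,3,6) = 1/12012; Σ_t [0,0]: t=0:+1/34560 = 1/34560; (3j)²=5/286 [(3 3 6; -1 -3 4)], sign=+1
I_A²/I_B² = (1/26)/(5/286) = 11/5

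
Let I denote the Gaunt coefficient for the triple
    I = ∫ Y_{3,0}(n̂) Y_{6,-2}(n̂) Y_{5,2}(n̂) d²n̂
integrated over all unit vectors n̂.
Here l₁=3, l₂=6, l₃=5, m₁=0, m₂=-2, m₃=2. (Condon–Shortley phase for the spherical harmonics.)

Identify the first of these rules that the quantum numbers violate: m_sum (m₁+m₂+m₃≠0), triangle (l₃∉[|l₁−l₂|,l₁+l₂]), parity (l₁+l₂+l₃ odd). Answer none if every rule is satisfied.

none

Σmᵢ = 0  ✓
l₃∈[|l₁−l₂|,l₁+l₂]=[3,9], have l₃=5  ✓
Σlᵢ = 14 ⇒ even  ✓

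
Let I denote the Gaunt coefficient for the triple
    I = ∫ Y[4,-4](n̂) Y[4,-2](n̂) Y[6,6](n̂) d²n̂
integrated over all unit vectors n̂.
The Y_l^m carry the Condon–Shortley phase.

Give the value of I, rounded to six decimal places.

-0.163436

m-sum 0 ✓  L=14 even ✓  0≤6≤8 ✓
Π(2lᵢ+1) = 9×9×13 = 1053
triangle coeff Δ(4,4,6) = 1/1261260
Σ_t [0,2]: t=0:+1/4608 t=1:−1/1296 t=2:+1/4608 = -7/20736
(3j)²=20/1287 [(4 4 6; 0 0 0)], sign=-1
Σ_t [2,2]: t=2:+1/1036800 = 1/1036800
(3j)²=4/195 [(4 4 6; -4 -2 6)], sign=+1
⇒ 4πI² = 48/143
I = (-1)√(48/143/(4π)) = -0.16343598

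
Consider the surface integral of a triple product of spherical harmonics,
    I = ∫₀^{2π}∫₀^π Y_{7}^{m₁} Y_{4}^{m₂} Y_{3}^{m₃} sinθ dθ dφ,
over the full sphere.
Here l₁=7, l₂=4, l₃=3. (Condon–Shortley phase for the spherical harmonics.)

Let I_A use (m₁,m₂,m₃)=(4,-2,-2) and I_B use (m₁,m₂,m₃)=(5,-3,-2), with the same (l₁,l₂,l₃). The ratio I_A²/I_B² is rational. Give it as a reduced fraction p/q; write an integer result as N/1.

7/8

Same 7,4,3: normalisation and zero-m 3j drop out of the ratio.
A: Δ: 8! 6! 0! / 15! → 1/45045; sum: t=2:+1/172800 = 1/172800; 3j²(7 4 3; 4 -2 -2) = Δ·Π!·Σ² = 2/65  (sign -1)
B: Δ: 8! 6! 0! / 15! → 1/45045; sum: t=1:−1/604800 = -1/604800; 3j²(7 4 3; 5 -3 -2) = Δ·Π!·Σ² = 16/455  (sign +1)
I_A²/I_B² = (2/65)/(16/455) = 7/8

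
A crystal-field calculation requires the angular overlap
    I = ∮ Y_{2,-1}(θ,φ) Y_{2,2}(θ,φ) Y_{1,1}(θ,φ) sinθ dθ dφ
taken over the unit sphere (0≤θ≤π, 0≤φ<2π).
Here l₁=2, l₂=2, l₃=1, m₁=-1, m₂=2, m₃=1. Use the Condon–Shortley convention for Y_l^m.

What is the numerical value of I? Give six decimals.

0.000000

-1 + 2 + 1 = 2 ≠ 0: azimuthal integral kills it; I = 0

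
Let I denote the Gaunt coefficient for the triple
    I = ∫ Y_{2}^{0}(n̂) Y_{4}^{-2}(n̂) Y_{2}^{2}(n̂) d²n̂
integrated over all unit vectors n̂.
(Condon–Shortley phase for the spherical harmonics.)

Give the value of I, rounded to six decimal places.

0.156078

m-sum 0 ✓  L=8 even ✓  2≤2≤6 ✓
Π(2lᵢ+1) = 5×9×5 = 225
triangle coeff Δ(2,4,2) = 1/630
Σ_t [2,2]: t=2:+1/16 = 1/16
(3j)²=2/35 [(2 4 2; 0 0 0)], sign=+1
Σ_t [2,2]: t=2:+1/96 = 1/96
(3j)²=1/42 [(2 4 2; 0 -2 2)], sign=+1
⇒ 4πI² = 15/49
I = (+1)√(15/49/(4π)) = 0.15607835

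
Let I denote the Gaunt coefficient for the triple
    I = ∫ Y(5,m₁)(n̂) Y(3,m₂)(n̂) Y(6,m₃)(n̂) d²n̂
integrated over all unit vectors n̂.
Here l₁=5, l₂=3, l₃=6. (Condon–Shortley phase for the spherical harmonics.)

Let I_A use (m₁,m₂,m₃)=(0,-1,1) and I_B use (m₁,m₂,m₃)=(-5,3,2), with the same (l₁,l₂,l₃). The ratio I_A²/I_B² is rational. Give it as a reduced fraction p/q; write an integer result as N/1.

14/3

Shared (l₁,l₂,l₃)=(5,3,6): N and (l;000)² cancel in I_A²/I_B².
A: Δ = 2!·8!·4!/15! = 1/675675; Racah Σ t=0..2: t=0:+1/5760 t=1:−1/3456 t=2:+1/34560 = -1/11520; ⇒ 3j(5 3 6; 0 -1 1)² = 2/429, sgn +1
B: Δ = 2!·8!·4!/15! = 1/675675; Racah Σ t=2..2: t=2:+1/1935360 = 1/1935360; ⇒ 3j(5 3 6; -5 3 2)² = 1/1001, sgn +1
I_A²/I_B² = (2/429)/(1/1001) = 14/3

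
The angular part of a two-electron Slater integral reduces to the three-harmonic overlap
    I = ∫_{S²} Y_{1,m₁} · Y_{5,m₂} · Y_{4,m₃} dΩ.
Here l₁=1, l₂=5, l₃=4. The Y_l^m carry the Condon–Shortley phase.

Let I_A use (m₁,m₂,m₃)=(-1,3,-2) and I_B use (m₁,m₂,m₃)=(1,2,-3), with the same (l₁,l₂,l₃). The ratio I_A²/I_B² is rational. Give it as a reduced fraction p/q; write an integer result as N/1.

l's match ⇒ only the (l;m) 3-j factors differ between A and B.
A: triangle coeff Δ(1,5,4) = 1/495; Σ_t [2,2]: t=2:+1/2880 = 1/2880; (3j)²=28/495 [(1 5 4; -1 3 -2)], sign=+1
B: triangle coeff Δ(1,5,4) = 1/495; Σ_t [0,0]: t=0:+1/10080 = 1/10080; (3j)²=1/165 [(1 5 4; 1 2 -3)], sign=-1
I_A²/I_B² = (28/495)/(1/165) = 28/3

28/3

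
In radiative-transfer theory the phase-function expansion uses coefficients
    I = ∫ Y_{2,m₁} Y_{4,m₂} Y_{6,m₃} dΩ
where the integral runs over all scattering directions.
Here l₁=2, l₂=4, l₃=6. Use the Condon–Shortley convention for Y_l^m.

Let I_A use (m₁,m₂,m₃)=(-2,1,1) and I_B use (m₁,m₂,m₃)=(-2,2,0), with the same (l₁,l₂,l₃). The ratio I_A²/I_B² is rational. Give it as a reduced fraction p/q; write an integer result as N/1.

7/3

Same 2,4,6: normalisation and zero-m 3j drop out of the ratio.
A: Δ: 0! 4! 8! / 13! → 1/6435; sum: t=0:+1/17280 = 1/17280; 3j²(2 4 6; -2 1 1) = Δ·Π!·Σ² = 7/1287  (sign -1)
B: Δ: 0! 4! 8! / 13! → 1/6435; sum: t=0:+1/34560 = 1/34560; 3j²(2 4 6; -2 2 0) = Δ·Π!·Σ² = 1/429  (sign +1)
I_A²/I_B² = (7/1287)/(1/429) = 7/3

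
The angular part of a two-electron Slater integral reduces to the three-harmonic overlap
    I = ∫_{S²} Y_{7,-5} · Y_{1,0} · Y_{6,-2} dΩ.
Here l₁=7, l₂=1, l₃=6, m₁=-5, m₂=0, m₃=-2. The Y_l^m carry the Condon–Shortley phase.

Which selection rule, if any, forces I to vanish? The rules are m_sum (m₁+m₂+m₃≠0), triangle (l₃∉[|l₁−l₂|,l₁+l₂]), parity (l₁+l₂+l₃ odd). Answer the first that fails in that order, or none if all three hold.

Σmᵢ = -7  ✗
l₃∈[|l₁−l₂|,l₁+l₂]=[6,8], have l₃=6
Σlᵢ = 14 ⇒ even

m_sum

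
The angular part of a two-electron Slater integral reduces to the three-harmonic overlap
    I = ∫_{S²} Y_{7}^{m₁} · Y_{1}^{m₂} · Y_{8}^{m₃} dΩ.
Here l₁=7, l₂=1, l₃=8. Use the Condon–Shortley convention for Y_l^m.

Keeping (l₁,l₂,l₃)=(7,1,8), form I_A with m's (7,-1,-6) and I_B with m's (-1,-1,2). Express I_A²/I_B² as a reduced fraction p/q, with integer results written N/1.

1/45

Shared (l₁,l₂,l₃)=(7,1,8): N and (l;000)² cancel in I_A²/I_B².
A: Δ = 0!·14!·2!/17! = 1/2040; Racah Σ t=0..0: t=0:+1/174356582400 = 1/174356582400; ⇒ 3j(7 1 8; 7 -1 -6)² = 1/2040, sgn +1
B: Δ = 0!·14!·2!/17! = 1/2040; Racah Σ t=0..0: t=0:+1/58060800 = 1/58060800; ⇒ 3j(7 1 8; -1 -1 2)² = 3/136, sgn +1
I_A²/I_B² = (1/2040)/(3/136) = 1/45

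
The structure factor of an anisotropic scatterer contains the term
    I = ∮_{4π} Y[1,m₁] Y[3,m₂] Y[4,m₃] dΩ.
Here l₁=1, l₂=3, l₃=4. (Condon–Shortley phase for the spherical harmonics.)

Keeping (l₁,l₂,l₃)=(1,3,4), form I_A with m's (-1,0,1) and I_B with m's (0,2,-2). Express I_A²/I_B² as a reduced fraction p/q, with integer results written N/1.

5/6

l's match ⇒ only the (l;m) 3-j factors differ between A and B.
A: triangle coeff Δ(1,3,4) = 1/252; Σ_t [0,0]: t=0:+1/72 = 1/72; (3j)²=5/126 [(1 3 4; -1 0 1)], sign=-1
B: triangle coeff Δ(1,3,4) = 1/252; Σ_t [0,0]: t=0:+1/120 = 1/120; (3j)²=1/21 [(1 3 4; 0 2 -2)], sign=+1
I_A²/I_B² = (5/126)/(1/21) = 5/6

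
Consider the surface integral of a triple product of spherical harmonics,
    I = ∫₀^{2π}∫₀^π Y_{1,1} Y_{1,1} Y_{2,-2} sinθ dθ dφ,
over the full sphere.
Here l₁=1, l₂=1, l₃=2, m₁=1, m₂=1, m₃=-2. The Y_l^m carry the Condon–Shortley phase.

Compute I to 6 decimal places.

Checks pass: Σm=0; 4 even; l₃=2∈[0,2].
(2·1+1)(2·1+1)(2·2+1) = 45
Δ: 0! 2! 2! / 5! → 1/30
sum: t=0:+1/1 = 1/1
3j²(1 1 2; 0 0 0) = Δ·Π!·Σ² = 2/15  (sign +1)
sum: t=0:+1/4 = 1/4
3j²(1 1 2; 1 1 -2) = Δ·Π!·Σ² = 1/5  (sign +1)
combine: 4πI² = 45·2/15·1/5 = 6/5
take √, sign +1: I = 0.30901936

0.309019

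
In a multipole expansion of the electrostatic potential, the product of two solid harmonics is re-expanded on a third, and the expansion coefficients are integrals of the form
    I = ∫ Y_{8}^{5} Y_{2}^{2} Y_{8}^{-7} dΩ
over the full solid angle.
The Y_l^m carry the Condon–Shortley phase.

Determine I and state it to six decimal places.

0.096220

Checks pass: Σm=0; 18 even; l₃=8∈[6,10].
(2·8+1)(2·2+1)(2·8+1) = 1445
Δ: 2! 14! 2! / 19! → 1/348840
sum: t=0:+1/116121600 t=1:−1/25401600 t=2:+1/116121600 = -1/45158400
3j²(8 2 8; 0 0 0) = Δ·Π!·Σ² = 24/1615  (sign -1)
sum: t=2:+1/24908083200 = 1/24908083200
3j²(8 2 8; 5 2 -7) = Δ·Π!·Σ² = 7/1292  (sign -1)
combine: 4πI² = 1445·24/1615·7/1292 = 42/361
take √, sign +1: I = 0.09622017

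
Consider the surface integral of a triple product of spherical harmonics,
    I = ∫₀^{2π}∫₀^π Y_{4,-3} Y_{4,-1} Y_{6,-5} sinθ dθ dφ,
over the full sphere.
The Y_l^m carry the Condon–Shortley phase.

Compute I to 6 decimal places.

0.000000

-3 − 1 − 5 = -9 ≠ 0: azimuthal integral kills it; I = 0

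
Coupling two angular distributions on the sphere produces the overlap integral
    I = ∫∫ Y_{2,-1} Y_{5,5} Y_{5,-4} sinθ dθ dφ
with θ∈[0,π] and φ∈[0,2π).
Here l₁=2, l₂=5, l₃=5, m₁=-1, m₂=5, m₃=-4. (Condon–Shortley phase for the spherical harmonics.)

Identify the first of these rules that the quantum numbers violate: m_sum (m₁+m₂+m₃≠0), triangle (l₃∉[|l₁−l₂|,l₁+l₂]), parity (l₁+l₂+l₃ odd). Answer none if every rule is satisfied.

none

azimuthal sum: -1 + 5 − 4 = 0  ✓
3 ≤ 5 ≤ 7 (triangle on l)  ✓
L = 2 + 5 + 5 = 12 (even)  ✓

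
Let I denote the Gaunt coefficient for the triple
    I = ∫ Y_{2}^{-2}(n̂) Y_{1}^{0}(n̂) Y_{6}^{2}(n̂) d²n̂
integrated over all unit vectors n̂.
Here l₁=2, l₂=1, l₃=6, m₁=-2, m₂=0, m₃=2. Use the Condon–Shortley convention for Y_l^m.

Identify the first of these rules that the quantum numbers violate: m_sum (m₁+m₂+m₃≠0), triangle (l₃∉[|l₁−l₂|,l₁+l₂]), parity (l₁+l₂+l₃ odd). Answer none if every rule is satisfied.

triangle

m₁+m₂+m₃ = -2 + 0 + 2 = 0  ✓
triangle: |2−1|=1 ≤ l₃=6 ≤ 2+1=3  ✗
parity: l₁+l₂+l₃ = 9 is odd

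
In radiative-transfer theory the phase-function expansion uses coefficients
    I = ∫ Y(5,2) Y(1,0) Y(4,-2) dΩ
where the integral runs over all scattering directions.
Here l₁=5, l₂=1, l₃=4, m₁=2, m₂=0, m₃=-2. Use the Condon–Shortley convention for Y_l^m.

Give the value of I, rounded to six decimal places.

0.225034

Rules hold: Σm=0, L=10 even, 4≤4≤6.
N = 11·3·9 = 297
Δ = 2!·8!·0!/11! = 1/495
Racah Σ t=1..1: t=1:−1/576 = -1/576
⇒ 3j(5 1 4; 0 0 0)² = 5/99, sgn -1
Racah Σ t=1..1: t=1:−1/1440 = -1/1440
⇒ 3j(5 1 4; 2 0 -2)² = 7/165, sgn -1
4πI² = N·(3j₀)²·(3jₘ)² = 7/11
I = +1·√(0.636364/4π) = 0.22503380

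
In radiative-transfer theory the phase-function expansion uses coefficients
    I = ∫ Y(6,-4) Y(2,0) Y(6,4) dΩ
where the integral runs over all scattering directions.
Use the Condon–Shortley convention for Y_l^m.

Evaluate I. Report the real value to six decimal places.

-0.022938

Checks pass: Σm=0; 14 even; l₃=6∈[4,8].
(2·6+1)(2·2+1)(2·6+1) = 845
Δ: 2! 10! 2! / 15! → 1/90090
sum: t=0:+1/69120 t=1:−1/14400 t=2:+1/69120 = -7/172800
3j²(6 2 6; 0 0 0) = Δ·Π!·Σ² = 14/715  (sign -1)
sum: t=0:+1/14515200 t=1:−1/362880 t=2:+1/322560 = 1/2419200
3j²(6 2 6; -4 0 4) = Δ·Π!·Σ² = 2/5005  (sign +1)
combine: 4πI² = 845·14/715·2/5005 = 4/605
take √, sign -1: I = -0.02293757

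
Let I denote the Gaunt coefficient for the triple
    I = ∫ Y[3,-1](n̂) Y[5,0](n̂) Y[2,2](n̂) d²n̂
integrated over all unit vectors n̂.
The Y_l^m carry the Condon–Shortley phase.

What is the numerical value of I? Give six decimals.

Σmᵢ = 1 ≠ 0, so the φ-integral vanishes; I = 0

0.000000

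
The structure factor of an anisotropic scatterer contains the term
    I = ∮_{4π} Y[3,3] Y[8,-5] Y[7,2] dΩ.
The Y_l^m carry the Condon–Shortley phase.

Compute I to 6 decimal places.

0.185908

Rules hold: Σm=0, L=18 even, 5≤7≤11.
N = 7·17·15 = 1785
Δ = 4!·2!·12!/19! = 1/5290740
Racah Σ t=1..3: t=1:−1/7257600 t=2:+1/2073600 t=3:−1/7257600 = 1/4838400
⇒ 3j(3 8 7; 0 0 0)² = 252/20995, sgn -1
Racah Σ t=0..0: t=0:+1/104509440 = 1/104509440
⇒ 3j(3 8 7; 3 -5 2)² = 275/13566, sgn -1
4πI² = N·(3j₀)²·(3jₘ)² = 34650/79781
I = +1·√(0.434314/4π) = 0.18590752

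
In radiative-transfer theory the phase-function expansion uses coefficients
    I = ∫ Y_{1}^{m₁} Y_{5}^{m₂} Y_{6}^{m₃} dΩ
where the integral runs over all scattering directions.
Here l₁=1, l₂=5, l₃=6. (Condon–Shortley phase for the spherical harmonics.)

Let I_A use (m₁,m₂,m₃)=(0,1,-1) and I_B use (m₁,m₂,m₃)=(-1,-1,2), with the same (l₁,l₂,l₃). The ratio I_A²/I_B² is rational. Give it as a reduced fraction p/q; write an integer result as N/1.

l's match ⇒ only the (l;m) 3-j factors differ between A and B.
A: triangle coeff Δ(1,5,6) = 1/858; Σ_t [0,0]: t=0:+1/17280 = 1/17280; (3j)²=35/858 [(1 5 6; 0 1 -1)], sign=-1
B: triangle coeff Δ(1,5,6) = 1/858; Σ_t [0,0]: t=0:+1/34560 = 1/34560; (3j)²=14/429 [(1 5 6; -1 -1 2)], sign=+1
I_A²/I_B² = (35/858)/(14/429) = 5/4

5/4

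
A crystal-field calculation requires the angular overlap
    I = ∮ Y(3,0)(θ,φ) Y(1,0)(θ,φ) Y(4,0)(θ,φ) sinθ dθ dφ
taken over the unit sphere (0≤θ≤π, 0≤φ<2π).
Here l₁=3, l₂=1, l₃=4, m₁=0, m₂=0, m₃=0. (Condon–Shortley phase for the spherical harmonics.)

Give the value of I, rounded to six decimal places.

0.246233

Rules hold: Σm=0, L=8 even, 2≤4≤4.
N = 7·3·9 = 189
Δ = 0!·6!·2!/9! = 1/252
Racah Σ t=0..0: t=0:+1/36 = 1/36
⇒ 3j(3 1 4; 0 0 0)² = 4/63, sgn +1
(m-triple is (0,0,0) — same symbol as above.)
4πI² = N·(3j₀)²·(3jₘ)² = 16/21
I = +1·√(0.761905/4π) = 0.24623252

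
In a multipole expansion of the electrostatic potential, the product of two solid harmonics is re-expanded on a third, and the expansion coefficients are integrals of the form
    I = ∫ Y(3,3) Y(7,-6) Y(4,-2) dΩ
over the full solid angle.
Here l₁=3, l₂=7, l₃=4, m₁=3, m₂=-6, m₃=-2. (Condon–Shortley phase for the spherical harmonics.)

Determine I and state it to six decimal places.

0.000000

m-sum = 3 − 6 − 2 = -5 ≠ 0 ⇒ I = 0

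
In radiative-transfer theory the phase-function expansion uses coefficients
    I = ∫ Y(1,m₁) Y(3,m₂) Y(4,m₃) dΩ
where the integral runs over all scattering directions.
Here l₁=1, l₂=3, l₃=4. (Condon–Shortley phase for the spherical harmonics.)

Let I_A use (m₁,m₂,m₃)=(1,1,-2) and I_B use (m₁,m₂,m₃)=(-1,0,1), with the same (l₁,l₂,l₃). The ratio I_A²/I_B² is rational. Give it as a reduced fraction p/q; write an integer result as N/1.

3/2

Shared (l₁,l₂,l₃)=(1,3,4): N and (l;000)² cancel in I_A²/I_B².
A: Δ = 0!·2!·6!/9! = 1/252; Racah Σ t=0..0: t=0:+1/96 = 1/96; ⇒ 3j(1 3 4; 1 1 -2)² = 5/84, sgn +1
B: Δ = 0!·2!·6!/9! = 1/252; Racah Σ t=0..0: t=0:+1/72 = 1/72; ⇒ 3j(1 3 4; -1 0 1)² = 5/126, sgn -1
I_A²/I_B² = (5/84)/(5/126) = 3/2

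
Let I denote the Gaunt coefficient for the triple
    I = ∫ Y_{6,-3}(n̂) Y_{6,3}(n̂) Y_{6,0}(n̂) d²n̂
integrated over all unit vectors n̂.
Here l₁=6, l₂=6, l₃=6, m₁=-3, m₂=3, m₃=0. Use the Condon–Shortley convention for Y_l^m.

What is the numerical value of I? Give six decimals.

m-sum 0 ✓  L=18 even ✓  0≤6≤12 ✓
Π(2lᵢ+1) = 13×13×13 = 2197
triangle coeff Δ(6,6,6) = 1/325909584
Σ_t [0,6]: t=0:+1/373248000 t=1:−1/1728000 t=2:+1/110592 t=3:−1/46656 t=4:+1/110592 t=5:−1/1728000 t=6:+1/373248000 = -7/1555200
(3j)²=400/46189 [(6 6 6; 0 0 0)], sign=-1
Σ_t [3,6]: t=3:−1/18662400 t=4:+1/691200 t=5:−1/276480 t=6:+1/933120 = -43/37324800
(3j)²=1849/184756 [(6 6 6; -3 3 0)], sign=-1
⇒ 4πI² = 2403700/12623809
I = (+1)√(2403700/12623809/(4π)) = 0.12309488

0.123095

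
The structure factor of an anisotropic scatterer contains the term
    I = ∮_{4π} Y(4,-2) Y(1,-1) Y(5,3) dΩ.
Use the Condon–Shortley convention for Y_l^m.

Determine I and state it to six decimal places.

m-sum 0 ✓  L=10 even ✓  3≤5≤5 ✓
Π(2lᵢ+1) = 9×3×11 = 297
triangle coeff Δ(4,1,5) = 1/495
Σ_t [0,0]: t=0:+1/576 = 1/576
(3j)²=5/99 [(4 1 5; 0 0 0)], sign=-1
Σ_t [0,0]: t=0:+1/2880 = 1/2880
(3j)²=28/495 [(4 1 5; -2 -1 3)], sign=+1
⇒ 4πI² = 28/33
I = (-1)√(28/33/(4π)) = -0.25984664

-0.259847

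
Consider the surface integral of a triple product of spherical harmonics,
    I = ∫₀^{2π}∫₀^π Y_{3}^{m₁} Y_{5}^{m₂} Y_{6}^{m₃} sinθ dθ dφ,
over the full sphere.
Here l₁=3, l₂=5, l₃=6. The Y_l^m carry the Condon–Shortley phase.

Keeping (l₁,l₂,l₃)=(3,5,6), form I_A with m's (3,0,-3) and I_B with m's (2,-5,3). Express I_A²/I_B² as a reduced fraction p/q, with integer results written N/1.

Shared (l₁,l₂,l₃)=(3,5,6): N and (l;000)² cancel in I_A²/I_B².
A: Δ = 2!·4!·8!/15! = 1/675675; Racah Σ t=0..0: t=0:+1/34560 = 1/34560; ⇒ 3j(3 5 6; 3 0 -3)² = 4/143, sgn -1
B: Δ = 2!·4!·8!/15! = 1/675675; Racah Σ t=0..0: t=0:+1/483840 = 1/483840; ⇒ 3j(3 5 6; 2 -5 3)² = 6/1001, sgn -1
I_A²/I_B² = (4/143)/(6/1001) = 14/3

14/3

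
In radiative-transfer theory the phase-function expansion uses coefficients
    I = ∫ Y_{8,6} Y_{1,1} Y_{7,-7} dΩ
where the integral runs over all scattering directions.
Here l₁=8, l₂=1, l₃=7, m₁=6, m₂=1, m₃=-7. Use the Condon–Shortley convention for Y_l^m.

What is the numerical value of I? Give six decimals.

0.030597

Rules hold: Σm=0, L=16 even, 7≤7≤9.
N = 17·3·15 = 765
Δ = 2!·14!·0!/17! = 1/2040
Racah Σ t=1..1: t=1:−1/25401600 = -1/25401600
⇒ 3j(8 1 7; 0 0 0)² = 8/255, sgn +1
Racah Σ t=2..2: t=2:+1/174356582400 = 1/174356582400
⇒ 3j(8 1 7; 6 1 -7)² = 1/2040, sgn +1
4πI² = N·(3j₀)²·(3jₘ)² = 1/85
I = +1·√(0.0117647/4π) = 0.03059748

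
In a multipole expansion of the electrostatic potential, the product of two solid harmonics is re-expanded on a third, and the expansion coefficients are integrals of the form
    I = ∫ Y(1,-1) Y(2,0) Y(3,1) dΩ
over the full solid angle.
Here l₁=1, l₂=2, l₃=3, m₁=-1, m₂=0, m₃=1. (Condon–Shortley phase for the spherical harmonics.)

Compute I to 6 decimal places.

-0.202301

Rules hold: Σm=0, L=6 even, 1≤3≤3.
N = 3·5·7 = 105
Δ = 0!·2!·4!/7! = 1/105
Racah Σ t=0..0: t=0:+1/4 = 1/4
⇒ 3j(1 2 3; 0 0 0)² = 3/35, sgn -1
Racah Σ t=0..0: t=0:+1/8 = 1/8
⇒ 3j(1 2 3; -1 0 1)² = 2/35, sgn +1
4πI² = N·(3j₀)²·(3jₘ)² = 18/35
I = -1·√(0.514286/4π) = -0.20230066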